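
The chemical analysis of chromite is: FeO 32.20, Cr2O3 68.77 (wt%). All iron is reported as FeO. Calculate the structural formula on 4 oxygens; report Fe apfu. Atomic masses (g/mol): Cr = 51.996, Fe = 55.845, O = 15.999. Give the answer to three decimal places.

FeO: 32.20/71.844 = 0.44819 mol → 0.44819 mol Fe, 0.44819 mol O.
Cr2O3: 68.77/151.989 = 0.45247 mol → 0.90494 mol Cr, 1.35741 mol O.
Total oxygen = 1.80560 mol. Normalization factor = 4/1.80560 = 2.21533.
Fe per 4 O = 0.44819 × 2.21533 = 0.993.

0.993 Fe apfu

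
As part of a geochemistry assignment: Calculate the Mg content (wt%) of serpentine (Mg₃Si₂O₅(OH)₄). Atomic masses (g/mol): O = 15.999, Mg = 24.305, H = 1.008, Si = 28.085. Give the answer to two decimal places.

26.31 wt%

Molar mass of Mg₃Si₂O₅(OH)₄: 3*24.305 + 2*28.085 + 9*15.999 + 4*1.008 = 277.108 g/mol.
Mass of Mg per formula unit: 3 × 24.305 = 72.915 g.
Weight fraction Mg = 72.915 / 277.108 = 0.2631.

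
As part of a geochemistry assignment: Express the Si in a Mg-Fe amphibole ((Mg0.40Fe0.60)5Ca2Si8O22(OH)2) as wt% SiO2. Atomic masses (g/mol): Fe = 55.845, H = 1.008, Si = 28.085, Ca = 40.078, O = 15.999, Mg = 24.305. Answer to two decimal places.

M((Mg0.40Fe0.60)5Ca2Si8O22(OH)2) = 906.973 g/mol; M(SiO2) = 60.083 g/mol.
Moles SiO2 per formula unit = 8 Si ÷ 1 = 8.0000.
SiO2 fraction = (8.0000 × 60.083) / 906.973 = 480.664/906.973 = 0.5300.

53.00 wt%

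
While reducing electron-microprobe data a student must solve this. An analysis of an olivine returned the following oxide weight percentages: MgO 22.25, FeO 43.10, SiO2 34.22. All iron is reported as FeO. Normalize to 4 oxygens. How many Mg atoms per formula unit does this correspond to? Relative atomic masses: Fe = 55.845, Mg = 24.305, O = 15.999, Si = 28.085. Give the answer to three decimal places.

MgO: 22.25/40.304 = 0.55205 mol → 0.55205 mol Mg, 0.55205 mol O.
FeO: 43.10/71.844 = 0.59991 mol → 0.59991 mol Fe, 0.59991 mol O.
SiO2: 34.22/60.083 = 0.56955 mol → 0.56955 mol Si, 1.13910 mol O.
Total oxygen = 2.29106 mol. Normalization factor = 4/2.29106 = 1.74592.
Mg per 4 O = 0.55205 × 1.74592 = 0.964.

0.964 Mg apfu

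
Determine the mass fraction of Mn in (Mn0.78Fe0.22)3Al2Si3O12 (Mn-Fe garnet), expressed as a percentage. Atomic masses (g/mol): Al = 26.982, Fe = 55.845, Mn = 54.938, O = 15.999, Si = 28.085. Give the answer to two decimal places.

25.94 wt%

M((Mn0.78Fe0.22)3Al2Si3O12) = 495.620 g/mol.
Mn contributes 2.34 × 54.938 = 128.555 g per mole.
128.555/495.620 = 0.2594 → 25.94%.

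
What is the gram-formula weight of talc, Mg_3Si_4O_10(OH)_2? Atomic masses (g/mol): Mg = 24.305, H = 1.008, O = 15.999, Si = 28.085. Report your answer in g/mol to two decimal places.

379.26 g/mol

M = 3(24.305) + 4(28.085) + 12(15.999) + 2(1.008)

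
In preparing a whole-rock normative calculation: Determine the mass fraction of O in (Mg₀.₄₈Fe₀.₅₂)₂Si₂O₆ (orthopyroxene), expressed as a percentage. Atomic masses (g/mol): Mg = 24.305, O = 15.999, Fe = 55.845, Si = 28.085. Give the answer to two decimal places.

Formula mass = 0.96*24.305 + 1.04*55.845 + 2*28.085 + 6*15.999 = 233.576 g/mol, of which 95.994 g is O.
So O makes up 95.994/233.576 = 0.4110 of the mass, i.e. 41.10%.

41.10 wt%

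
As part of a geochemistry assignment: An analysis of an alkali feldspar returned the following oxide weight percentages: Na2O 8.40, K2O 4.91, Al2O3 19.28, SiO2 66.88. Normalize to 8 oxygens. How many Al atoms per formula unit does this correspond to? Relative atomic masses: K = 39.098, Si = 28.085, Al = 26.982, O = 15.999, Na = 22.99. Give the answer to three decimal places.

1.015 Al apfu

Na2O: 8.40/61.979 = 0.13553 mol → 0.27106 mol Na, 0.13553 mol O.
K2O: 4.91/94.195 = 0.05213 mol → 0.10426 mol K, 0.05213 mol O.
Al2O3: 19.28/101.961 = 0.18909 mol → 0.37818 mol Al, 0.56727 mol O.
SiO2: 66.88/60.083 = 1.11313 mol → 1.11313 mol Si, 2.22626 mol O.
Total oxygen = 2.98119 mol. Normalization factor = 8/2.98119 = 2.68349.
Al per 8 O = 0.37818 × 2.68349 = 1.015.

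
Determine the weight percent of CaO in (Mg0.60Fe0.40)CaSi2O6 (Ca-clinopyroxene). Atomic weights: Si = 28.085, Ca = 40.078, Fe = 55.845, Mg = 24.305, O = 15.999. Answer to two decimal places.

M((Mg0.60Fe0.40)CaSi2O6) = 229.163 g/mol; M(CaO) = 56.077 g/mol.
Moles CaO per formula unit = 1 Ca ÷ 1 = 1.0000.
CaO fraction = (1.0000 × 56.077) / 229.163 = 56.077/229.163 = 0.2447.

24.47 wt%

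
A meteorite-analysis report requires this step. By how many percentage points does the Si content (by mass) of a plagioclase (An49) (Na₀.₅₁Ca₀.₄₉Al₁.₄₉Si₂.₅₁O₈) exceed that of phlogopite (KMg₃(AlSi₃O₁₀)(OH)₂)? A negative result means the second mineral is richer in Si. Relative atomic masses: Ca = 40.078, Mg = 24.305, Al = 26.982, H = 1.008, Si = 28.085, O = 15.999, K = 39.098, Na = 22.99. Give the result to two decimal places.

Si in Na₀.₅₁Ca₀.₄₉Al₁.₄₉Si₂.₅₁O₈: molar mass 270.052 g/mol; 2.51×28.085 = 70.493 g → 26.10 wt%.
Si in KMg₃(AlSi₃O₁₀)(OH)₂: molar mass 417.254 g/mol; 3×28.085 = 84.255 g → 20.19 wt%.
Difference = 26.10 − 20.19 = 5.91 percentage points.

5.91 percentage points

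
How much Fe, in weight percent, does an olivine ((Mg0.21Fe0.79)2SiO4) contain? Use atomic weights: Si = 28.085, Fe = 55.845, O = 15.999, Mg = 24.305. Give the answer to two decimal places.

Molar mass of (Mg0.21Fe0.79)2SiO4: 0.42·24.305 + 1.58·55.845 + 1·28.085 + 4·15.999 = 190.524 g/mol.
Mass of Fe per formula unit: 1.58 × 55.845 = 88.235 g.
Weight fraction Fe = 88.235 / 190.524 = 0.4631.

46.31 weight percent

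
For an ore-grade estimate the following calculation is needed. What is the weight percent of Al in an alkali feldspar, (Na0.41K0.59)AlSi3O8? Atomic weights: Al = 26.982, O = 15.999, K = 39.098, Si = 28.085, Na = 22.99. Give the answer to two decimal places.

9.93 wt%

Molar mass of (Na0.41K0.59)AlSi3O8: 0.41×22.99 + 0.59×39.098 + 1×26.982 + 3×28.085 + 8×15.999 = 271.723 g/mol.
Mass of Al per formula unit: 1 × 26.982 = 26.982 g.
Weight fraction Al = 26.982 / 271.723 = 0.0993.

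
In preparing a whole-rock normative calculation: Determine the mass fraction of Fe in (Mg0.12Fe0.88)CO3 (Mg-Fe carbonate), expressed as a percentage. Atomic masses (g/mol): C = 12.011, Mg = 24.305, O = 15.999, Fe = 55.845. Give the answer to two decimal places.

43.85 weight percent

M((Mg0.12Fe0.88)CO3) = 112.068 g/mol.
Fe contributes 0.88 × 55.845 = 49.144 g per mole.
49.144/112.068 = 0.4385 → 43.85%.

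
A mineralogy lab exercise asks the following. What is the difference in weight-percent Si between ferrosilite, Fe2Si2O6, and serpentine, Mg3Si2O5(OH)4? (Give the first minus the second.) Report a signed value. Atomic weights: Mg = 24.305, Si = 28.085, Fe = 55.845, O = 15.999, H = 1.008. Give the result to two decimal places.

First mineral: 56.170 g Si in 263.854 g formula = 21.29 wt% Si.
Second mineral: 56.170 g Si in 277.108 g formula = 20.27 wt% Si.
21.29% − 20.27% gives a difference of 1.02 percentage points.

1.02 percentage points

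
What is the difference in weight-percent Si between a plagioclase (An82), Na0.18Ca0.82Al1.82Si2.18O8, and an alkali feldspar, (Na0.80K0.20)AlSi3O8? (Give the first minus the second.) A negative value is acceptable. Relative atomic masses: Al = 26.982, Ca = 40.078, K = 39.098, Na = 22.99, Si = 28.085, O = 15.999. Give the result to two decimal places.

M(Na0.18Ca0.82Al1.82Si2.18O8) = 275.327 g/mol, so wt% Si = 61.225/275.327 × 100 = 22.24%.
M((Na0.80K0.20)AlSi3O8) = 265.441 g/mol, so wt% Si = 84.255/265.441 × 100 = 31.74%.
22.24 − 31.74 = -9.50 pp.

-9.50 percentage points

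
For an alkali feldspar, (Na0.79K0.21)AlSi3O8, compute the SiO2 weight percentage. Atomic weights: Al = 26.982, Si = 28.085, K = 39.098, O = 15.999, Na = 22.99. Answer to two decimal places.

M((Na0.79K0.21)AlSi3O8) = 265.602 g/mol; M(SiO2) = 60.083 g/mol.
Moles SiO2 per formula unit = 3 Si ÷ 1 = 3.0000.
SiO2 fraction = (3.0000 × 60.083) / 265.602 = 180.249/265.602 = 0.6786.

67.86 wt%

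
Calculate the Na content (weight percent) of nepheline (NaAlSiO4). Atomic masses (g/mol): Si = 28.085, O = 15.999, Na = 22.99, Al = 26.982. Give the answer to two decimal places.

M(NaAlSiO4) = 142.053 g/mol.
Na contributes 1 × 22.99 = 22.990 g per mole.
22.990/142.053 = 0.1618 → 16.18%.

16.18 weight percent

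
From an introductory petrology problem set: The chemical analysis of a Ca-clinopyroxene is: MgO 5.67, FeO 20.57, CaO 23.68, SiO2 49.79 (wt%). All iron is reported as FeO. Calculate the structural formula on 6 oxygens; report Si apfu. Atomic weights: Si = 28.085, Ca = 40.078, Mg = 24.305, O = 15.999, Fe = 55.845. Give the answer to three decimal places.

1.984 Si apfu

MgO (M=40.304): mol = 0.14068; Mg = 0.14068, O = 0.14068.
FeO (M=71.844): mol = 0.28631; Fe = 0.28631, O = 0.28631.
CaO (M=56.077): mol = 0.42228; Ca = 0.42228, O = 0.42228.
SiO2 (M=60.083): mol = 0.82869; Si = 0.82869, O = 1.65738.
ΣO = 2.50665; factor = 6/ΣO = 2.39363.
Si apfu = 0.82869 × 2.39363 = 1.984.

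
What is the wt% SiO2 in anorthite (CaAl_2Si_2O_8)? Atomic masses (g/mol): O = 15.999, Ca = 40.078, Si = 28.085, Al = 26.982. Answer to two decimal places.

43.19 wt%

Formula mass = 278.204 g/mol.
2 Si → 2.0000 mol SiO2 per formula unit; M(SiO2) = 60.083, so SiO2 mass = 120.166 g.
120.166/278.204 × 100 = 43.19 wt%.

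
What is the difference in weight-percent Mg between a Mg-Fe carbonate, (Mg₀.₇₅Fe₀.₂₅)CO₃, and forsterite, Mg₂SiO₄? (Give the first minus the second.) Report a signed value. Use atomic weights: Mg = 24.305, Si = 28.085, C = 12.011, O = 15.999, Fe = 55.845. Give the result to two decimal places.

-14.78 percentage points

Mg in (Mg₀.₇₅Fe₀.₂₅)CO₃: molar mass 92.198 g/mol; 0.75×24.305 = 18.229 g → 19.77 wt%.
Mg in Mg₂SiO₄: molar mass 140.691 g/mol; 2×24.305 = 48.610 g → 34.55 wt%.
Difference = 19.77 − 34.55 = -14.78 percentage points.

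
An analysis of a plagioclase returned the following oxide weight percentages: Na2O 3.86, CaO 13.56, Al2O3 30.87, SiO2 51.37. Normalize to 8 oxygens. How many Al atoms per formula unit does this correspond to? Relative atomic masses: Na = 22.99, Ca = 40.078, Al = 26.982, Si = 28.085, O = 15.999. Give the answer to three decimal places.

3.86 wt% Na2O ÷ 61.979 g/mol = 0.06228 mol, giving 0.12456 Na and 0.06228 O.
13.56 wt% CaO ÷ 56.077 g/mol = 0.24181 mol, giving 0.24181 Ca and 0.24181 O.
30.87 wt% Al2O3 ÷ 101.961 g/mol = 0.30276 mol, giving 0.60552 Al and 0.90828 O.
51.37 wt% SiO2 ÷ 60.083 g/mol = 0.85498 mol, giving 0.85498 Si and 1.70996 O.
Oxygen sums to 2.92233; scaling by 8/2.92233 = 2.73754 puts the formula on 8 O.
Al: 0.60552 × 2.73754 = 1.658 atoms per formula unit.

1.658 Al apfu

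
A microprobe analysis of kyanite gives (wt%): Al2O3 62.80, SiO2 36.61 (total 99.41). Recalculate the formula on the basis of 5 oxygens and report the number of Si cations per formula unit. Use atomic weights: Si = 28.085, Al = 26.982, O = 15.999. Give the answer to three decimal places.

Al2O3: 62.80/101.961 = 0.61592 mol → 1.23184 mol Al, 1.84776 mol O.
SiO2: 36.61/60.083 = 0.60932 mol → 0.60932 mol Si, 1.21864 mol O.
Total oxygen = 3.06640 mol. Normalization factor = 5/3.06640 = 1.63058.
Si per 5 O = 0.60932 × 1.63058 = 0.994.

0.994 Si apfu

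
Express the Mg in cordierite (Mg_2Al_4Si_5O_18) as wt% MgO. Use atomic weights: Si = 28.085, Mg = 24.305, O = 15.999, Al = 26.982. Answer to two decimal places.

13.78 wt%

Formula mass = 584.945 g/mol.
2 Mg → 2.0000 mol MgO per formula unit; M(MgO) = 40.304, so MgO mass = 80.608 g.
80.608/584.945 × 100 = 13.78 wt%.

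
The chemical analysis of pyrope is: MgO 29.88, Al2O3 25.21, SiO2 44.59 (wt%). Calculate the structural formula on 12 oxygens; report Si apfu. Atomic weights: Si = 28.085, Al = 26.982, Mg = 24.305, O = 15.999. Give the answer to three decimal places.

3.001 Si apfu

29.88 wt% MgO ÷ 40.304 g/mol = 0.74137 mol, giving 0.74137 Mg and 0.74137 O.
25.21 wt% Al2O3 ÷ 101.961 g/mol = 0.24725 mol, giving 0.49450 Al and 0.74175 O.
44.59 wt% SiO2 ÷ 60.083 g/mol = 0.74214 mol, giving 0.74214 Si and 1.48428 O.
Oxygen sums to 2.96740; scaling by 12/2.96740 = 4.04394 puts the formula on 12 O.
Si: 0.74214 × 4.04394 = 3.001 atoms per formula unit.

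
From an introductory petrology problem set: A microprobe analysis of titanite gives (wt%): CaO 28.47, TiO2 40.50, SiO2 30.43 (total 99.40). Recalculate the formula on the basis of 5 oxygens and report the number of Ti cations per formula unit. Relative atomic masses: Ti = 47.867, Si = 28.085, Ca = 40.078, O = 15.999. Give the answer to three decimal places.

CaO (M=56.077): mol = 0.50769; Ca = 0.50769, O = 0.50769.
TiO2 (M=79.865): mol = 0.50711; Ti = 0.50711, O = 1.01422.
SiO2 (M=60.083): mol = 0.50647; Si = 0.50647, O = 1.01294.
ΣO = 2.53485; factor = 5/ΣO = 1.97250.
Ti apfu = 0.50711 × 1.97250 = 1.000.

1.000 Ti apfu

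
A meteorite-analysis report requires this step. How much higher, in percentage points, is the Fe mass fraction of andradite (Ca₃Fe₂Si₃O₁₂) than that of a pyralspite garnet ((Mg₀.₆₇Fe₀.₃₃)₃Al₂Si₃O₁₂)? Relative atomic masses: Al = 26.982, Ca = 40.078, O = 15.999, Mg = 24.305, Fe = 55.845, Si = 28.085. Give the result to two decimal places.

Fe in Ca₃Fe₂Si₃O₁₂: molar mass 508.167 g/mol; 2×55.845 = 111.690 g → 21.98 wt%.
Fe in (Mg₀.₆₇Fe₀.₃₃)₃Al₂Si₃O₁₂: molar mass 434.347 g/mol; 0.99×55.845 = 55.287 g → 12.73 wt%.
Difference = 21.98 − 12.73 = 9.25 percentage points.

9.25 percentage points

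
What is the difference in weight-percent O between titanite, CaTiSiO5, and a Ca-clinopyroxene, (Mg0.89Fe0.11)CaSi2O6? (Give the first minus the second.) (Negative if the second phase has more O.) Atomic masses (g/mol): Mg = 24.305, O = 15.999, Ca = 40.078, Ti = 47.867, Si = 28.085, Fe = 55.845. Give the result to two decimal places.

-2.82 percentage points

First mineral: 79.995 g O in 196.025 g formula = 40.81 wt% O.
Second mineral: 95.994 g O in 220.016 g formula = 43.63 wt% O.
40.81% − 43.63% gives a difference of -2.82 percentage points.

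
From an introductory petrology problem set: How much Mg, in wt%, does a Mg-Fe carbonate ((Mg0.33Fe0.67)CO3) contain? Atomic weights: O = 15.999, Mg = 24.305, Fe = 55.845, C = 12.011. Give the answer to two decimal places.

7.61 wt%

M((Mg0.33Fe0.67)CO3) = 105.445 g/mol.
Mg contributes 0.33 × 24.305 = 8.021 g per mole.
8.021/105.445 = 0.0761 → 7.61%.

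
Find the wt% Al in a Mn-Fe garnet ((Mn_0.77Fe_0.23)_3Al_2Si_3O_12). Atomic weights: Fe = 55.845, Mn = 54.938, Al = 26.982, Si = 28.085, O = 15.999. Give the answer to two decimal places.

10.89 wt%

Molar mass of (Mn_0.77Fe_0.23)_3Al_2Si_3O_12: 2.31*54.938 + 0.69*55.845 + 2*26.982 + 3*28.085 + 12*15.999 = 495.647 g/mol.
Mass of Al per formula unit: 2 × 26.982 = 53.964 g.
Weight fraction Al = 53.964 / 495.647 = 0.1089.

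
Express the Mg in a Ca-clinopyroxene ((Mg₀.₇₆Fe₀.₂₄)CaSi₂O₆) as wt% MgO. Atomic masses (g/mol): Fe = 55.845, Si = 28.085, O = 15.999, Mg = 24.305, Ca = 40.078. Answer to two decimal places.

M((Mg₀.₇₆Fe₀.₂₄)CaSi₂O₆) = 224.117 g/mol; M(MgO) = 40.304 g/mol.
Moles MgO per formula unit = 0.76 Mg ÷ 1 = 0.7600.
MgO fraction = (0.7600 × 40.304) / 224.117 = 30.631/224.117 = 0.1367.

13.67 wt%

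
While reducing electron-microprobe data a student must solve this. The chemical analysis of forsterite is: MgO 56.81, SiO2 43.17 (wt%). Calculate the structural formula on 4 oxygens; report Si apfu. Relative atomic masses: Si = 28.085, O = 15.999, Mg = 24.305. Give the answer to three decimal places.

MgO (M=40.304): mol = 1.40954; Mg = 1.40954, O = 1.40954.
SiO2 (M=60.083): mol = 0.71851; Si = 0.71851, O = 1.43702.
ΣO = 2.84656; factor = 4/ΣO = 1.40520.
Si apfu = 0.71851 × 1.40520 = 1.010.

1.010 Si apfu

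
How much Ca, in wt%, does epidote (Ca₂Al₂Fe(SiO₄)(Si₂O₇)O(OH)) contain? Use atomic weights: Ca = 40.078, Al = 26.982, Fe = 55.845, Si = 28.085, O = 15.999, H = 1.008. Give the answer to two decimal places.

16.59 wt%

Molar mass of Ca₂Al₂Fe(SiO₄)(Si₂O₇)O(OH): 2*40.078 + 2*26.982 + 1*55.845 + 3*28.085 + 13*15.999 + 1*1.008 = 483.215 g/mol.
Mass of Ca per formula unit: 2 × 40.078 = 80.156 g.
Weight fraction Ca = 80.156 / 483.215 = 0.1659.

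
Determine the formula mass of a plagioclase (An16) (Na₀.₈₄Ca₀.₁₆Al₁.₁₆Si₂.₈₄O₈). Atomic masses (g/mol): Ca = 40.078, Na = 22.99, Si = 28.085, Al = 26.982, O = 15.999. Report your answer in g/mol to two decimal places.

The formula mass is the sum 0.84*22.99 + 0.16*40.078 + 1.16*26.982 + 2.84*28.085 + 8*15.999.

264.78 g/mol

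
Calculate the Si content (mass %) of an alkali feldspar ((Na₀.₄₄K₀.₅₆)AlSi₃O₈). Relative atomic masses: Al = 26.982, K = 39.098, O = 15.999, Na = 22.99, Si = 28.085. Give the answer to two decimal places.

31.06 mass %

Molar mass of (Na₀.₄₄K₀.₅₆)AlSi₃O₈: 0.44×22.99 + 0.56×39.098 + 1×26.982 + 3×28.085 + 8×15.999 = 271.239 g/mol.
Mass of Si per formula unit: 3 × 28.085 = 84.255 g.
Weight fraction Si = 84.255 / 271.239 = 0.3106.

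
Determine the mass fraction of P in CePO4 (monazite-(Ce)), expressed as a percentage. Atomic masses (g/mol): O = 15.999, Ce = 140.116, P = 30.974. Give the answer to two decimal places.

Formula mass = 1*140.116 + 1*30.974 + 4*15.999 = 235.086 g/mol, of which 30.974 g is P.
So P makes up 30.974/235.086 = 0.1318 of the mass, i.e. 13.18%.

13.18 mass %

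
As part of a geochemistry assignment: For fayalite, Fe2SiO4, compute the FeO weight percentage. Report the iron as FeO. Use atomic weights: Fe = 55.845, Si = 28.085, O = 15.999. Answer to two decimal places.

Molar mass of Fe2SiO4 = 2*55.845 + 1*28.085 + 4*15.999 = 203.771 g/mol.
Each formula unit contains 2 Fe, equivalent to 2/1 = 2.0000 mol FeO.
M(FeO) = 1×55.845 + 1×15.999 = 71.844 g/mol.
Mass of FeO per formula unit = 2.0000 × 71.844 = 143.688 g.
FeO wt% = 143.688 / 203.771 × 100 = 70.51%.

70.51 wt%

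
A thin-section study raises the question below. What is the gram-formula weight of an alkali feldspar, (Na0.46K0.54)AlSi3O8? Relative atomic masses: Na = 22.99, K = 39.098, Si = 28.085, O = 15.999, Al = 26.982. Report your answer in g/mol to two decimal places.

270.92 g/mol

M = 0.46(22.99) + 0.54(39.098) + 1(26.982) + 3(28.085) + 8(15.999)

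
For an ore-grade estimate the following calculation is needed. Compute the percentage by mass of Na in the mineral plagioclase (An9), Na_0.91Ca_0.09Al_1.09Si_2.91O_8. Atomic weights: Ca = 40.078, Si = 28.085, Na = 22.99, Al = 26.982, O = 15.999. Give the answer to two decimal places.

Formula mass = 0.91*22.99 + 0.09*40.078 + 1.09*26.982 + 2.91*28.085 + 8*15.999 = 263.658 g/mol, of which 20.921 g is Na.
So Na makes up 20.921/263.658 = 0.0793 of the mass, i.e. 7.93%.

7.93 weight percent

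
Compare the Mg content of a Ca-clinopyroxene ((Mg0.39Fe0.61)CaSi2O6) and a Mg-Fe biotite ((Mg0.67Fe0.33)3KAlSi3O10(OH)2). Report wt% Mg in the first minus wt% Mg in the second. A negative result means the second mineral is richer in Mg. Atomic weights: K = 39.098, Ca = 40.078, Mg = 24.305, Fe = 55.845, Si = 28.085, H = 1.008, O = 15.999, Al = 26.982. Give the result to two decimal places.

-6.87 percentage points

Mg in (Mg0.39Fe0.61)CaSi2O6: molar mass 235.786 g/mol; 0.39×24.305 = 9.479 g → 4.02 wt%.
Mg in (Mg0.67Fe0.33)3KAlSi3O10(OH)2: molar mass 448.479 g/mol; 2.01×24.305 = 48.853 g → 10.89 wt%.
Difference = 4.02 − 10.89 = -6.87 percentage points.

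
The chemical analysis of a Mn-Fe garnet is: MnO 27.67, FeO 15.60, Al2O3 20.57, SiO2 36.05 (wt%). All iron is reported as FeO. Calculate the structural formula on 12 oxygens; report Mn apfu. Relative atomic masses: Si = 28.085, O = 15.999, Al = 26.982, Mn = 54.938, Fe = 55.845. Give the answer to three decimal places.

27.67 wt% MnO ÷ 70.937 g/mol = 0.39006 mol, giving 0.39006 Mn and 0.39006 O.
15.60 wt% FeO ÷ 71.844 g/mol = 0.21714 mol, giving 0.21714 Fe and 0.21714 O.
20.57 wt% Al2O3 ÷ 101.961 g/mol = 0.20174 mol, giving 0.40348 Al and 0.60522 O.
36.05 wt% SiO2 ÷ 60.083 g/mol = 0.60000 mol, giving 0.60000 Si and 1.20000 O.
Oxygen sums to 2.41242; scaling by 12/2.41242 = 4.97426 puts the formula on 12 O.
Mn: 0.39006 × 4.97426 = 1.940 atoms per formula unit.

1.940 Mn apfu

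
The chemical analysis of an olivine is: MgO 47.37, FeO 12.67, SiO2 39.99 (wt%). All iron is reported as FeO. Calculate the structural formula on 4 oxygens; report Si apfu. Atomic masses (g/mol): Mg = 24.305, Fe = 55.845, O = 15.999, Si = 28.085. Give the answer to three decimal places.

MgO (M=40.304): mol = 1.17532; Mg = 1.17532, O = 1.17532.
FeO (M=71.844): mol = 0.17635; Fe = 0.17635, O = 0.17635.
SiO2 (M=60.083): mol = 0.66558; Si = 0.66558, O = 1.33116.
ΣO = 2.68283; factor = 4/ΣO = 1.49096.
Si apfu = 0.66558 × 1.49096 = 0.992.

0.992 Si apfu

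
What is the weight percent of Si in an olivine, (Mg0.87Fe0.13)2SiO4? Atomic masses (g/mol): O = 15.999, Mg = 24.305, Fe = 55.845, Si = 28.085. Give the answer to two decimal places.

18.86 weight percent

Formula mass = 1.74×24.305 + 0.26×55.845 + 1×28.085 + 4×15.999 = 148.891 g/mol, of which 28.085 g is Si.
So Si makes up 28.085/148.891 = 0.1886 of the mass, i.e. 18.86%.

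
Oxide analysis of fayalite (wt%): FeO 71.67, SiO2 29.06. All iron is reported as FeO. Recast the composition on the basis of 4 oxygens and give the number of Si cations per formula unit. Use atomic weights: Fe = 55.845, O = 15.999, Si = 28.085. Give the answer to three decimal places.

0.985 Si apfu

FeO (M=71.844): mol = 0.99758; Fe = 0.99758, O = 0.99758.
SiO2 (M=60.083): mol = 0.48366; Si = 0.48366, O = 0.96732.
ΣO = 1.96490; factor = 4/ΣO = 2.03573.
Si apfu = 0.48366 × 2.03573 = 0.985.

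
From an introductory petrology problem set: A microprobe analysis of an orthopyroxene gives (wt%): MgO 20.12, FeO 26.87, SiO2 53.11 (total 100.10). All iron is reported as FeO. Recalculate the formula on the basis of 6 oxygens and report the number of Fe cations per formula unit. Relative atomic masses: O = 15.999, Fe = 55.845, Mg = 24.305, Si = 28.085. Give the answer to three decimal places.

0.850 Fe apfu

MgO: 20.12/40.304 = 0.49921 mol → 0.49921 mol Mg, 0.49921 mol O.
FeO: 26.87/71.844 = 0.37400 mol → 0.37400 mol Fe, 0.37400 mol O.
SiO2: 53.11/60.083 = 0.88394 mol → 0.88394 mol Si, 1.76788 mol O.
Total oxygen = 2.64109 mol. Normalization factor = 6/2.64109 = 2.27179.
Fe per 6 O = 0.37400 × 2.27179 = 0.850.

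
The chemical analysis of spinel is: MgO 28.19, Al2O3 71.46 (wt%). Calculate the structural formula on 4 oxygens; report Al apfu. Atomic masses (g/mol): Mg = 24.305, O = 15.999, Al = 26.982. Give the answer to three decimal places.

28.19 wt% MgO ÷ 40.304 g/mol = 0.69943 mol, giving 0.69943 Mg and 0.69943 O.
71.46 wt% Al2O3 ÷ 101.961 g/mol = 0.70086 mol, giving 1.40172 Al and 2.10258 O.
Oxygen sums to 2.80201; scaling by 4/2.80201 = 1.42755 puts the formula on 4 O.
Al: 1.40172 × 1.42755 = 2.001 atoms per formula unit.

2.001 Al apfu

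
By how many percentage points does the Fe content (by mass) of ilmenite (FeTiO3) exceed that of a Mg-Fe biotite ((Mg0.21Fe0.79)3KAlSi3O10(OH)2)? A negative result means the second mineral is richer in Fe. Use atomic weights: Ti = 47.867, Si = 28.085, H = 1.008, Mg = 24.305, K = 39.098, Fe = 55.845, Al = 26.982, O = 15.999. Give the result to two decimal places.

9.91 percentage points

M(FeTiO3) = 151.709 g/mol, so wt% Fe = 55.845/151.709 × 100 = 36.81%.
M((Mg0.21Fe0.79)3KAlSi3O10(OH)2) = 492.004 g/mol, so wt% Fe = 132.353/492.004 × 100 = 26.90%.
36.81 − 26.90 = 9.91 pp.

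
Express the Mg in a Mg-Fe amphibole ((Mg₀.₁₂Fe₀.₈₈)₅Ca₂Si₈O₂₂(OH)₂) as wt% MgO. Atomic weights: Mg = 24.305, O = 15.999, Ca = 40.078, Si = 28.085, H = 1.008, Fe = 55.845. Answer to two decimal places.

2.54 wt%

M((Mg₀.₁₂Fe₀.₈₈)₅Ca₂Si₈O₂₂(OH)₂) = 951.129 g/mol; M(MgO) = 40.304 g/mol.
Moles MgO per formula unit = 0.60 Mg ÷ 1 = 0.6000.
MgO fraction = (0.6000 × 40.304) / 951.129 = 24.182/951.129 = 0.0254.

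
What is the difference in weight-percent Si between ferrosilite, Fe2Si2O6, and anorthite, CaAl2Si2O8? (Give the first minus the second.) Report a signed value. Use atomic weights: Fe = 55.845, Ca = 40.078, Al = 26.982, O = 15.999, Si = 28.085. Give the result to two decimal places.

1.10 percentage points

First mineral: 56.170 g Si in 263.854 g formula = 21.29 wt% Si.
Second mineral: 56.170 g Si in 278.204 g formula = 20.19 wt% Si.
21.29% − 20.19% gives a difference of 1.10 percentage points.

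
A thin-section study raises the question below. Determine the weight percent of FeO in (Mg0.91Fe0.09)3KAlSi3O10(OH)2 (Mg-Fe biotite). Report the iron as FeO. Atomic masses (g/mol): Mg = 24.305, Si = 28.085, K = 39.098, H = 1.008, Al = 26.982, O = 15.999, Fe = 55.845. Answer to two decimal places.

4.56 wt%

Molar mass of (Mg0.91Fe0.09)3KAlSi3O10(OH)2 = 2.73*24.305 + 0.27*55.845 + 1*39.098 + 1*26.982 + 3*28.085 + 12*15.999 + 2*1.008 = 425.770 g/mol.
Each formula unit contains 0.27 Fe, equivalent to 0.27/1 = 0.2700 mol FeO.
M(FeO) = 1×55.845 + 1×15.999 = 71.844 g/mol.
Mass of FeO per formula unit = 0.2700 × 71.844 = 19.398 g.
FeO wt% = 19.398 / 425.770 × 100 = 4.56%.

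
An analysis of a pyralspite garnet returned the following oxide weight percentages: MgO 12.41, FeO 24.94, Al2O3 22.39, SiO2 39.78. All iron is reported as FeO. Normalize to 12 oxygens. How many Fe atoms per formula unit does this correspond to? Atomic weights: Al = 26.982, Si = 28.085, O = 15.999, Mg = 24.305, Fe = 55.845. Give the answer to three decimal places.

1.579 Fe apfu

12.41 wt% MgO ÷ 40.304 g/mol = 0.30791 mol, giving 0.30791 Mg and 0.30791 O.
24.94 wt% FeO ÷ 71.844 g/mol = 0.34714 mol, giving 0.34714 Fe and 0.34714 O.
22.39 wt% Al2O3 ÷ 101.961 g/mol = 0.21959 mol, giving 0.43918 Al and 0.65877 O.
39.78 wt% SiO2 ÷ 60.083 g/mol = 0.66208 mol, giving 0.66208 Si and 1.32416 O.
Oxygen sums to 2.63798; scaling by 12/2.63798 = 4.54894 puts the formula on 12 O.
Fe: 0.34714 × 4.54894 = 1.579 atoms per formula unit.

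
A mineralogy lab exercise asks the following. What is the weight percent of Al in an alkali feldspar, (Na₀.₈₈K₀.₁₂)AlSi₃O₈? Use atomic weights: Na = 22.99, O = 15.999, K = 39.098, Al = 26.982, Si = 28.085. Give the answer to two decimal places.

10.21 weight percent

Molar mass of (Na₀.₈₈K₀.₁₂)AlSi₃O₈: 0.88×22.99 + 0.12×39.098 + 1×26.982 + 3×28.085 + 8×15.999 = 264.152 g/mol.
Mass of Al per formula unit: 1 × 26.982 = 26.982 g.
Weight fraction Al = 26.982 / 264.152 = 0.1021.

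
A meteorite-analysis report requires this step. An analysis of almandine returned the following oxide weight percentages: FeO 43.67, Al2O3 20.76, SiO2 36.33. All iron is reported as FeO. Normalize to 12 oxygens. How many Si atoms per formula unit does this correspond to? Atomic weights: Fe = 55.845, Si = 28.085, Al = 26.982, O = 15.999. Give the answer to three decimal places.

2.988 Si apfu

FeO: 43.67/71.844 = 0.60784 mol → 0.60784 mol Fe, 0.60784 mol O.
Al2O3: 20.76/101.961 = 0.20361 mol → 0.40722 mol Al, 0.61083 mol O.
SiO2: 36.33/60.083 = 0.60466 mol → 0.60466 mol Si, 1.20932 mol O.
Total oxygen = 2.42799 mol. Normalization factor = 12/2.42799 = 4.94236.
Si per 12 O = 0.60466 × 4.94236 = 2.988.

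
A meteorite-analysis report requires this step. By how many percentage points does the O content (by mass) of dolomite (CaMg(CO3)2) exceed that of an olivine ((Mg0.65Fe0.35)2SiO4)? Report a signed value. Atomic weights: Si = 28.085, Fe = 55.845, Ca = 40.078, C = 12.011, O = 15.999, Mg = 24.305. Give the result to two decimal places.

First mineral: 95.994 g O in 184.399 g formula = 52.06 wt% O.
Second mineral: 63.996 g O in 162.769 g formula = 39.32 wt% O.
52.06% − 39.32% gives a difference of 12.74 percentage points.

12.74 percentage points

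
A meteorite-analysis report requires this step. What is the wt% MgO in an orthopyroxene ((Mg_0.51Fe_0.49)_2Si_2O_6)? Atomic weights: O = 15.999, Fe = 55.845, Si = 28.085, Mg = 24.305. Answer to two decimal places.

Formula mass = 231.683 g/mol.
1.02 Mg → 1.0200 mol MgO per formula unit; M(MgO) = 40.304, so MgO mass = 41.110 g.
41.110/231.683 × 100 = 17.74 wt%.

17.74 wt%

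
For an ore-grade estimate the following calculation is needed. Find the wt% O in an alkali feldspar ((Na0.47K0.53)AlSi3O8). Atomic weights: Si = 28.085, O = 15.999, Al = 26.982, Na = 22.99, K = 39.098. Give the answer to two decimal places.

Molar mass of (Na0.47K0.53)AlSi3O8: 0.47*22.99 + 0.53*39.098 + 1*26.982 + 3*28.085 + 8*15.999 = 270.756 g/mol.
Mass of O per formula unit: 8 × 15.999 = 127.992 g.
Weight fraction O = 127.992 / 270.756 = 0.4727.

47.27 mass %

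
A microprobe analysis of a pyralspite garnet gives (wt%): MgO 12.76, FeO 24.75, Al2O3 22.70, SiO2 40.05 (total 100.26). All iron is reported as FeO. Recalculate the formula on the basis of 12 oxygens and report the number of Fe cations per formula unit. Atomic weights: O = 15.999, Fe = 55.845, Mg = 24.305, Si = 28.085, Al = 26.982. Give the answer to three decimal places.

1.553 Fe apfu

12.76 wt% MgO ÷ 40.304 g/mol = 0.31659 mol, giving 0.31659 Mg and 0.31659 O.
24.75 wt% FeO ÷ 71.844 g/mol = 0.34450 mol, giving 0.34450 Fe and 0.34450 O.
22.70 wt% Al2O3 ÷ 101.961 g/mol = 0.22263 mol, giving 0.44526 Al and 0.66789 O.
40.05 wt% SiO2 ÷ 60.083 g/mol = 0.66658 mol, giving 0.66658 Si and 1.33316 O.
Oxygen sums to 2.66214; scaling by 12/2.66214 = 4.50765 puts the formula on 12 O.
Fe: 0.34450 × 4.50765 = 1.553 atoms per formula unit.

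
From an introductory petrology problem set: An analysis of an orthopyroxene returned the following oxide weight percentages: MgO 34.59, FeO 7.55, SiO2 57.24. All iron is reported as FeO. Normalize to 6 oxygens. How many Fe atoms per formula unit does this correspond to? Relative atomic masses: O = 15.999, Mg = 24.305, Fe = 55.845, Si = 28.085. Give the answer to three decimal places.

0.220 Fe apfu

MgO (M=40.304): mol = 0.85823; Mg = 0.85823, O = 0.85823.
FeO (M=71.844): mol = 0.10509; Fe = 0.10509, O = 0.10509.
SiO2 (M=60.083): mol = 0.95268; Si = 0.95268, O = 1.90536.
ΣO = 2.86868; factor = 6/ΣO = 2.09155.
Fe apfu = 0.10509 × 2.09155 = 0.220.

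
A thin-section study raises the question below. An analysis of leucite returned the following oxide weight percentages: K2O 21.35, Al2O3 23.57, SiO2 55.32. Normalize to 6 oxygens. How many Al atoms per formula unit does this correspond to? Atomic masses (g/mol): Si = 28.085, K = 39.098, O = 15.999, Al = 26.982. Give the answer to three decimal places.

K2O (M=94.195): mol = 0.22666; K = 0.45332, O = 0.22666.
Al2O3 (M=101.961): mol = 0.23117; Al = 0.46234, O = 0.69351.
SiO2 (M=60.083): mol = 0.92073; Si = 0.92073, O = 1.84146.
ΣO = 2.76163; factor = 6/ΣO = 2.17263.
Al apfu = 0.46234 × 2.17263 = 1.004.

1.004 Al apfu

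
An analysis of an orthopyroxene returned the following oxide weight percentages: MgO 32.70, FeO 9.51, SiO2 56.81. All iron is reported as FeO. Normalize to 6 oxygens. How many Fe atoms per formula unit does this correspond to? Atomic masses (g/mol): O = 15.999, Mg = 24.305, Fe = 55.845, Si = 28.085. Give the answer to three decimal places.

0.280 Fe apfu

MgO (M=40.304): mol = 0.81133; Mg = 0.81133, O = 0.81133.
FeO (M=71.844): mol = 0.13237; Fe = 0.13237, O = 0.13237.
SiO2 (M=60.083): mol = 0.94553; Si = 0.94553, O = 1.89106.
ΣO = 2.83476; factor = 6/ΣO = 2.11658.
Fe apfu = 0.13237 × 2.11658 = 0.280.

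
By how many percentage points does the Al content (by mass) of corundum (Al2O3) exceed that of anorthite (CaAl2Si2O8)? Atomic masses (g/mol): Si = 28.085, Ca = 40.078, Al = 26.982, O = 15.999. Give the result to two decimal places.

First mineral: 53.964 g Al in 101.961 g formula = 52.93 wt% Al.
Second mineral: 53.964 g Al in 278.204 g formula = 19.40 wt% Al.
52.93% − 19.40% gives a difference of 33.53 percentage points.

33.53 percentage points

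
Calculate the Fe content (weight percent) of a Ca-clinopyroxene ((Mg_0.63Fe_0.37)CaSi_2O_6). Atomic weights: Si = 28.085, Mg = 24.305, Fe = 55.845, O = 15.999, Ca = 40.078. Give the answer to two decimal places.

9.05 weight percent

Molar mass of (Mg_0.63Fe_0.37)CaSi_2O_6: 0.63·24.305 + 0.37·55.845 + 1·40.078 + 2·28.085 + 6·15.999 = 228.217 g/mol.
Mass of Fe per formula unit: 0.37 × 55.845 = 20.663 g.
Weight fraction Fe = 20.663 / 228.217 = 0.0905.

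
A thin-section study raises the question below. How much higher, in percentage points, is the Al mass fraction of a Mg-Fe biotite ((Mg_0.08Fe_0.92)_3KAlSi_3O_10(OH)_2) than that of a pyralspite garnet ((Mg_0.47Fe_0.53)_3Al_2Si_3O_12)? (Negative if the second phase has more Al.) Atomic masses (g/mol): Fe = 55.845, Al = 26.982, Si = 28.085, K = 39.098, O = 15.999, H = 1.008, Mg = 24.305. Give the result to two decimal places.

-6.56 percentage points

Al in (Mg_0.08Fe_0.92)_3KAlSi_3O_10(OH)_2: molar mass 504.304 g/mol; 1×26.982 = 26.982 g → 5.35 wt%.
Al in (Mg_0.47Fe_0.53)_3Al_2Si_3O_12: molar mass 453.271 g/mol; 2×26.982 = 53.964 g → 11.91 wt%.
Difference = 5.35 − 11.91 = -6.56 percentage points.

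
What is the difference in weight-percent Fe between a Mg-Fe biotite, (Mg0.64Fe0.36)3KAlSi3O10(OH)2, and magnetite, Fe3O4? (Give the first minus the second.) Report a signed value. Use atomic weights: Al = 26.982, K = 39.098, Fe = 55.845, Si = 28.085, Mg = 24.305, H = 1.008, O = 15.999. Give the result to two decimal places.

-59.00 percentage points

Fe in (Mg0.64Fe0.36)3KAlSi3O10(OH)2: molar mass 451.317 g/mol; 1.08×55.845 = 60.313 g → 13.36 wt%.
Fe in Fe3O4: molar mass 231.531 g/mol; 3×55.845 = 167.535 g → 72.36 wt%.
Difference = 13.36 − 72.36 = -59.00 percentage points.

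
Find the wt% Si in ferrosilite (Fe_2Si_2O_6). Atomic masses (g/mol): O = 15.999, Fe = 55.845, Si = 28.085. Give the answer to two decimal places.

21.29 wt%

M(Fe_2Si_2O_6) = 263.854 g/mol.
Si contributes 2 × 28.085 = 56.170 g per mole.
56.170/263.854 = 0.2129 → 21.29%.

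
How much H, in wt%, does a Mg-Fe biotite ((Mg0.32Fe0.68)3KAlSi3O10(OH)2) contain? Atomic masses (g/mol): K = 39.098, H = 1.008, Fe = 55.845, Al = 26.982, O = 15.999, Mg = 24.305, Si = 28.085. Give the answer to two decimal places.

0.42 wt%

M((Mg0.32Fe0.68)3KAlSi3O10(OH)2) = 481.596 g/mol.
H contributes 2 × 1.008 = 2.016 g per mole.
2.016/481.596 = 0.0042 → 0.42%.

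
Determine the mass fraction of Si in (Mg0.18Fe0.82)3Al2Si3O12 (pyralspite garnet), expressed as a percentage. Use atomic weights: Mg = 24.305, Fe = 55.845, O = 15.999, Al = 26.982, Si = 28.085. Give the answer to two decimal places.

17.53 mass %

Molar mass of (Mg0.18Fe0.82)3Al2Si3O12: 0.54×24.305 + 2.46×55.845 + 2×26.982 + 3×28.085 + 12×15.999 = 480.710 g/mol.
Mass of Si per formula unit: 3 × 28.085 = 84.255 g.
Weight fraction Si = 84.255 / 480.710 = 0.1753.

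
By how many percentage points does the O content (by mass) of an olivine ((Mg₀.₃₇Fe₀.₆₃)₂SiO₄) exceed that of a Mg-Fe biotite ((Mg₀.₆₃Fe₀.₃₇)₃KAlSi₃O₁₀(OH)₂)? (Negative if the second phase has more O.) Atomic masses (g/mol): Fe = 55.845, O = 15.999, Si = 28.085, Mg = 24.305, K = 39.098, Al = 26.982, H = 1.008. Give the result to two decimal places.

-6.98 percentage points

M((Mg₀.₃₇Fe₀.₆₃)₂SiO₄) = 180.431 g/mol, so wt% O = 63.996/180.431 × 100 = 35.47%.
M((Mg₀.₆₃Fe₀.₃₇)₃KAlSi₃O₁₀(OH)₂) = 452.263 g/mol, so wt% O = 191.988/452.263 × 100 = 42.45%.
35.47 − 42.45 = -6.98 pp.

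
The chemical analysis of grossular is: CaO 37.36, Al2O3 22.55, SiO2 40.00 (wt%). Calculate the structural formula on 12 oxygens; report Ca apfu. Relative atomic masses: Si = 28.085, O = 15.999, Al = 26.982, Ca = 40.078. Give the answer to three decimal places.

CaO: 37.36/56.077 = 0.66623 mol → 0.66623 mol Ca, 0.66623 mol O.
Al2O3: 22.55/101.961 = 0.22116 mol → 0.44232 mol Al, 0.66348 mol O.
SiO2: 40.00/60.083 = 0.66575 mol → 0.66575 mol Si, 1.33150 mol O.
Total oxygen = 2.66121 mol. Normalization factor = 12/2.66121 = 4.50923.
Ca per 12 O = 0.66623 × 4.50923 = 3.004.

3.004 Ca apfu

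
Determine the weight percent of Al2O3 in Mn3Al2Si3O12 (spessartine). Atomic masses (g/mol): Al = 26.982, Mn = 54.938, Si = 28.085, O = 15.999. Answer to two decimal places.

20.60 wt%

Molar mass of Mn3Al2Si3O12 = 3×54.938 + 2×26.982 + 3×28.085 + 12×15.999 = 495.021 g/mol.
Each formula unit contains 2 Al, equivalent to 2/2 = 1.0000 mol Al2O3.
M(Al2O3) = 2×26.982 + 3×15.999 = 101.961 g/mol.
Mass of Al2O3 per formula unit = 1.0000 × 101.961 = 101.961 g.
Al2O3 wt% = 101.961 / 495.021 × 100 = 20.60%.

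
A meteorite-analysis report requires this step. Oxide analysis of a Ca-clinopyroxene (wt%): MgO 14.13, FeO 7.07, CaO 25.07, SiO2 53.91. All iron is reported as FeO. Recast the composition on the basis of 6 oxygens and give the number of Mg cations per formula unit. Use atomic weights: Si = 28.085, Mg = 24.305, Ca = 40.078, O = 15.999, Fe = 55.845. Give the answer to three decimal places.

MgO: 14.13/40.304 = 0.35059 mol → 0.35059 mol Mg, 0.35059 mol O.
FeO: 7.07/71.844 = 0.09841 mol → 0.09841 mol Fe, 0.09841 mol O.
CaO: 25.07/56.077 = 0.44706 mol → 0.44706 mol Ca, 0.44706 mol O.
SiO2: 53.91/60.083 = 0.89726 mol → 0.89726 mol Si, 1.79452 mol O.
Total oxygen = 2.69058 mol. Normalization factor = 6/2.69058 = 2.23000.
Mg per 6 O = 0.35059 × 2.23000 = 0.782.

0.782 Mg apfu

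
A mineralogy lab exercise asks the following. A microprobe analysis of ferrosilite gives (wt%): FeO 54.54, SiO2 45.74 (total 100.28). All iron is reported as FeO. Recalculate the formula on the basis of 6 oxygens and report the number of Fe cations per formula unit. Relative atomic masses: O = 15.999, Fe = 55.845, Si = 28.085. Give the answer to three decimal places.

1.996 Fe apfu

54.54 wt% FeO ÷ 71.844 g/mol = 0.75914 mol, giving 0.75914 Fe and 0.75914 O.
45.74 wt% SiO2 ÷ 60.083 g/mol = 0.76128 mol, giving 0.76128 Si and 1.52256 O.
Oxygen sums to 2.28170; scaling by 6/2.28170 = 2.62962 puts the formula on 6 O.
Fe: 0.75914 × 2.62962 = 1.996 atoms per formula unit.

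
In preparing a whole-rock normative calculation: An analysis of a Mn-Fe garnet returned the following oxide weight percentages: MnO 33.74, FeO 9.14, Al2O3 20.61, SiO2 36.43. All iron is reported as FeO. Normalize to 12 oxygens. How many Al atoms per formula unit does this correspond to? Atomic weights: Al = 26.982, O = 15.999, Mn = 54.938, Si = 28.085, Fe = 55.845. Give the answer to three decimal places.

MnO (M=70.937): mol = 0.47563; Mn = 0.47563, O = 0.47563.
FeO (M=71.844): mol = 0.12722; Fe = 0.12722, O = 0.12722.
Al2O3 (M=101.961): mol = 0.20214; Al = 0.40428, O = 0.60642.
SiO2 (M=60.083): mol = 0.60633; Si = 0.60633, O = 1.21266.
ΣO = 2.42193; factor = 12/ΣO = 4.95473.
Al apfu = 0.40428 × 4.95473 = 2.003.

2.003 Al apfu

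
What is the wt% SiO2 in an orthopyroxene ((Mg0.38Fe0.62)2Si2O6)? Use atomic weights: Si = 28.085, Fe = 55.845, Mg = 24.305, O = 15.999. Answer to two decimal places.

50.09 wt%

Molar mass of (Mg0.38Fe0.62)2Si2O6 = 0.76*24.305 + 1.24*55.845 + 2*28.085 + 6*15.999 = 239.884 g/mol.
Each formula unit contains 2 Si, equivalent to 2/1 = 2.0000 mol SiO2.
M(SiO2) = 1×28.085 + 2×15.999 = 60.083 g/mol.
Mass of SiO2 per formula unit = 2.0000 × 60.083 = 120.166 g.
SiO2 wt% = 120.166 / 239.884 × 100 = 50.09%.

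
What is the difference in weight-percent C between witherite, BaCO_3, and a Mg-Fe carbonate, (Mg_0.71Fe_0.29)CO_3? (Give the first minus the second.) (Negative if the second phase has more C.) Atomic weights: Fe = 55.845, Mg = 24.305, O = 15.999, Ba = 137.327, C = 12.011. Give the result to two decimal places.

First mineral: 12.011 g C in 197.335 g formula = 6.09 wt% C.
Second mineral: 12.011 g C in 93.460 g formula = 12.85 wt% C.
6.09% − 12.85% gives a difference of -6.76 percentage points.

-6.76 percentage points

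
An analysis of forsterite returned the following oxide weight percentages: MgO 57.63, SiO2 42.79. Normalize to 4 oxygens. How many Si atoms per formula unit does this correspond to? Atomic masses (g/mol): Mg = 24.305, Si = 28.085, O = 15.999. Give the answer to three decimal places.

57.63 wt% MgO ÷ 40.304 g/mol = 1.42988 mol, giving 1.42988 Mg and 1.42988 O.
42.79 wt% SiO2 ÷ 60.083 g/mol = 0.71218 mol, giving 0.71218 Si and 1.42436 O.
Oxygen sums to 2.85424; scaling by 4/2.85424 = 1.40142 puts the formula on 4 O.
Si: 0.71218 × 1.40142 = 0.998 atoms per formula unit.

0.998 Si apfu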